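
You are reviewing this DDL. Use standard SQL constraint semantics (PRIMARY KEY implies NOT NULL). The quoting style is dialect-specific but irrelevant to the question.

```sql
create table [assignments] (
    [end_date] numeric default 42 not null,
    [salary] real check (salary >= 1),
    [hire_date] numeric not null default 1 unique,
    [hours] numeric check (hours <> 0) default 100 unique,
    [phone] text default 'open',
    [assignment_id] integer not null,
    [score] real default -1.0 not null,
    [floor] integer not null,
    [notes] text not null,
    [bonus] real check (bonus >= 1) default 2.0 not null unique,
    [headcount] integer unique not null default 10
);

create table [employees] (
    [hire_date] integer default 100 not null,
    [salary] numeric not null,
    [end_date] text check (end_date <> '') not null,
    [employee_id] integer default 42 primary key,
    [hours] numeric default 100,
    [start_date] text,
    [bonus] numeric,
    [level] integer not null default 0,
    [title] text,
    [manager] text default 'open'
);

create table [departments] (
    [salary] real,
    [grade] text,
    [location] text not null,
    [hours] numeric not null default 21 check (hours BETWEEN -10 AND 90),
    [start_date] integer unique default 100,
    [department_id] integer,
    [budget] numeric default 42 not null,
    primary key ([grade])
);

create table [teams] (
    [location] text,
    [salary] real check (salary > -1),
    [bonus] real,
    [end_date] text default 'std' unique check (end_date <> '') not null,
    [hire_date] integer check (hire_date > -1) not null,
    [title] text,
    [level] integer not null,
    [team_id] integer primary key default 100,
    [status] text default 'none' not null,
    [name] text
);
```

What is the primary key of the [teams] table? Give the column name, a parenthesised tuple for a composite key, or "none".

team_id

team_id is declared PRIMARY KEY inline on the column.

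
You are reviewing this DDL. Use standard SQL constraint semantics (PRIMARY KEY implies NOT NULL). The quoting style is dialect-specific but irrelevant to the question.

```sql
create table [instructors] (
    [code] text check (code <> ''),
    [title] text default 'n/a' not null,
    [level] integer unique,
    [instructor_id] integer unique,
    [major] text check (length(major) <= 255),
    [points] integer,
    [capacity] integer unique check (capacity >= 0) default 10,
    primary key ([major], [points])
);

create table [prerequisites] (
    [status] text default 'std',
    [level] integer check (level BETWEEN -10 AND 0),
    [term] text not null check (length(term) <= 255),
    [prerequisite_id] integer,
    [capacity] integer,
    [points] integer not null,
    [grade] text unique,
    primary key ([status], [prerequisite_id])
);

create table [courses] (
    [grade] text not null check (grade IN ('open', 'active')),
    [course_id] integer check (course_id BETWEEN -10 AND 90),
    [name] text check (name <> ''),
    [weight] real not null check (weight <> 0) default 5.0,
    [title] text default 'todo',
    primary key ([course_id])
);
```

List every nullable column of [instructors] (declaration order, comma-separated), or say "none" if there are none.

- code: CHECK does not forbid NULL (a CHECK constraint passes when its expression is NULL) → nullable.
- title: declared NOT NULL → not nullable.
- level: UNIQUE does not imply NOT NULL → nullable.
- instructor_id: UNIQUE does not imply NOT NULL → nullable.
- major: part of the PRIMARY KEY, which implies NOT NULL → not nullable.
- points: part of the PRIMARY KEY, which implies NOT NULL → not nullable.
- capacity: CHECK does not forbid NULL (a CHECK constraint passes when its expression is NULL) → nullable.

code, level, instructor_id, capacity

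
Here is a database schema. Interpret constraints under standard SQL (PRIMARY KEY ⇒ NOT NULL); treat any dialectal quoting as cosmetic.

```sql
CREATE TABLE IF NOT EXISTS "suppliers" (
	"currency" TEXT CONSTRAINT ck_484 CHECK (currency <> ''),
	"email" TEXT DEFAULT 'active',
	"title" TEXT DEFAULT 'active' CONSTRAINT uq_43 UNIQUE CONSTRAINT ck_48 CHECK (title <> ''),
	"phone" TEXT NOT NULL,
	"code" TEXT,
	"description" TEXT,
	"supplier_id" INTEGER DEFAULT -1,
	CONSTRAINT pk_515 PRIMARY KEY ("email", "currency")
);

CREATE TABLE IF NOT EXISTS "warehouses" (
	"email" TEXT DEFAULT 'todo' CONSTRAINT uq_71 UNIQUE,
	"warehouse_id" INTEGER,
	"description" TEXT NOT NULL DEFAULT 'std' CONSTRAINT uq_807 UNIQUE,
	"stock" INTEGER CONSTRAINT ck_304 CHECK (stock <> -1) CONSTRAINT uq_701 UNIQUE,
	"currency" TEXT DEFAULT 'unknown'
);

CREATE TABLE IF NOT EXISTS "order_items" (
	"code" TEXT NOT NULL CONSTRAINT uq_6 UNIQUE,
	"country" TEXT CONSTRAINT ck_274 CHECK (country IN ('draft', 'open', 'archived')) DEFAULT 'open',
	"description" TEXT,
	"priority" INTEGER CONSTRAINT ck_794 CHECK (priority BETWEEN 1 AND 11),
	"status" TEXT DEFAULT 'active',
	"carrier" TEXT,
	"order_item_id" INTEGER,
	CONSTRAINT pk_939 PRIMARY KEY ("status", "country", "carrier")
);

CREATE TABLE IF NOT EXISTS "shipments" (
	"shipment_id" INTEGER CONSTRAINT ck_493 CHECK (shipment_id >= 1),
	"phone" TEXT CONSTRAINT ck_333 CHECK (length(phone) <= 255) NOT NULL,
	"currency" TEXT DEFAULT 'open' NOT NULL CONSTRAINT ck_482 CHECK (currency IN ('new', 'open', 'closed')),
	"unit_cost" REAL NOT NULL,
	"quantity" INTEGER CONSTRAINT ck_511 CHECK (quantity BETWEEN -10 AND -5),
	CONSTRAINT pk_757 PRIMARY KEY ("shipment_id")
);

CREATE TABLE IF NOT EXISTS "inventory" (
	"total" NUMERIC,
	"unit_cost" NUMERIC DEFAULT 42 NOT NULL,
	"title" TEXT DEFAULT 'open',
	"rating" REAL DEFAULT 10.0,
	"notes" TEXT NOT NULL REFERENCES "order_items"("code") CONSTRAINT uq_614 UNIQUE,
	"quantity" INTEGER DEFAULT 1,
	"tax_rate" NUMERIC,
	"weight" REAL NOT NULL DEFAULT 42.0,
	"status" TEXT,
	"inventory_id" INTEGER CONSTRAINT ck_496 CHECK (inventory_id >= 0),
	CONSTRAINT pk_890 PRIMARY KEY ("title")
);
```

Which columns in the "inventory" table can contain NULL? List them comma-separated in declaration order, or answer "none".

- total: no NOT NULL constraint applies → nullable.
- unit_cost: declared NOT NULL → not nullable.
- title: part of the PRIMARY KEY, which implies NOT NULL → not nullable.
- rating: DEFAULT only fills an omitted column; an explicit NULL is still allowed → nullable.
- notes: declared NOT NULL → not nullable.
- quantity: DEFAULT only fills an omitted column; an explicit NULL is still allowed → nullable.
- tax_rate: no NOT NULL constraint applies → nullable.
- weight: declared NOT NULL → not nullable.
- status: no NOT NULL constraint applies → nullable.
- inventory_id: CHECK does not forbid NULL (a CHECK constraint passes when its expression is NULL) → nullable.

total, rating, quantity, tax_rate, status, inventory_id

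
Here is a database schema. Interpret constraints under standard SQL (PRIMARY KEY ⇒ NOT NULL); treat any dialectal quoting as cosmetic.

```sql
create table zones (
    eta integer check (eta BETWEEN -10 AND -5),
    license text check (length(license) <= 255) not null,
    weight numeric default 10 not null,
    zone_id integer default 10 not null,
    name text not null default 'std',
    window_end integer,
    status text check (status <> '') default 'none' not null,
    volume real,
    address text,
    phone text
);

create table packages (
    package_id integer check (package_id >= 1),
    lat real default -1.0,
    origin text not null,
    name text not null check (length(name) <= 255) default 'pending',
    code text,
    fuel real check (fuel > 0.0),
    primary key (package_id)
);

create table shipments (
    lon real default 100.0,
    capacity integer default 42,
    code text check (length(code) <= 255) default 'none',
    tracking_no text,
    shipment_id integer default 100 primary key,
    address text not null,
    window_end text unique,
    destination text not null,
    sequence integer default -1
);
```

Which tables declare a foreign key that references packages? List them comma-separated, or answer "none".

none

No REFERENCES clause anywhere in the schema names packages.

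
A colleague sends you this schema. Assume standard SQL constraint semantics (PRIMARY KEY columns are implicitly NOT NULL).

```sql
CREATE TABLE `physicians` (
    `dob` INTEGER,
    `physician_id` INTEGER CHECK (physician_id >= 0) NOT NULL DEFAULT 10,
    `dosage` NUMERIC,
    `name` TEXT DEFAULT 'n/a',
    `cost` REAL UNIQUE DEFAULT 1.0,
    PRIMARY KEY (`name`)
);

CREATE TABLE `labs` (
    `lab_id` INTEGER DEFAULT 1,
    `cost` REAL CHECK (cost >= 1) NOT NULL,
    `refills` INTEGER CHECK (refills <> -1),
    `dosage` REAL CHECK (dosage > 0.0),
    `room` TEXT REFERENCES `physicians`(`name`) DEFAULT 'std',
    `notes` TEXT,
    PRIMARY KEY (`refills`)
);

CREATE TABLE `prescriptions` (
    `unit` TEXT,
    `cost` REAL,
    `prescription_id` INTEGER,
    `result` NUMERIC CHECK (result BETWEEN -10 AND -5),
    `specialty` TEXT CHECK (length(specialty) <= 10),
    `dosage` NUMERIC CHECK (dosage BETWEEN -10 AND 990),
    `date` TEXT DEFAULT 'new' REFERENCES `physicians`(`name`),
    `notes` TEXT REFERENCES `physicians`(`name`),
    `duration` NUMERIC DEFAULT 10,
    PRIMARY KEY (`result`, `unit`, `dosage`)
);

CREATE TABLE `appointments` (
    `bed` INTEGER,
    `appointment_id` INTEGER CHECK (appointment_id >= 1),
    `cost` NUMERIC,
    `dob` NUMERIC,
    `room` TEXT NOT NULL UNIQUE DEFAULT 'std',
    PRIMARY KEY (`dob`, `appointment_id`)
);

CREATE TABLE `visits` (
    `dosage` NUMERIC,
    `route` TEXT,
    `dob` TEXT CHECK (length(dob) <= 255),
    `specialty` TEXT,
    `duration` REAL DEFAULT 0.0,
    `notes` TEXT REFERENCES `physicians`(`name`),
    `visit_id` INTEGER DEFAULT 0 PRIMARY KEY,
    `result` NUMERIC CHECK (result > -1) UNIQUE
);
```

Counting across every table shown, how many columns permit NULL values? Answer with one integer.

22

physicians: 3 nullable (dob, dosage, cost — PK (name) and explicit NOT NULL columns excluded).
labs: 4 nullable (lab_id, dosage, room, notes — PK (refills) and explicit NOT NULL columns excluded).
prescriptions: 6 nullable (cost, prescription_id, specialty, date, notes, duration — PK (result, unit, dosage) and explicit NOT NULL columns excluded).
appointments: 2 nullable (bed, cost — PK (dob, appointment_id) and explicit NOT NULL columns excluded).
visits: 7 nullable (dosage, route, dob, specialty, duration, notes, result — PK (visit_id) and explicit NOT NULL columns excluded).
Total: 3 + 4 + 6 + 2 + 7 = 22.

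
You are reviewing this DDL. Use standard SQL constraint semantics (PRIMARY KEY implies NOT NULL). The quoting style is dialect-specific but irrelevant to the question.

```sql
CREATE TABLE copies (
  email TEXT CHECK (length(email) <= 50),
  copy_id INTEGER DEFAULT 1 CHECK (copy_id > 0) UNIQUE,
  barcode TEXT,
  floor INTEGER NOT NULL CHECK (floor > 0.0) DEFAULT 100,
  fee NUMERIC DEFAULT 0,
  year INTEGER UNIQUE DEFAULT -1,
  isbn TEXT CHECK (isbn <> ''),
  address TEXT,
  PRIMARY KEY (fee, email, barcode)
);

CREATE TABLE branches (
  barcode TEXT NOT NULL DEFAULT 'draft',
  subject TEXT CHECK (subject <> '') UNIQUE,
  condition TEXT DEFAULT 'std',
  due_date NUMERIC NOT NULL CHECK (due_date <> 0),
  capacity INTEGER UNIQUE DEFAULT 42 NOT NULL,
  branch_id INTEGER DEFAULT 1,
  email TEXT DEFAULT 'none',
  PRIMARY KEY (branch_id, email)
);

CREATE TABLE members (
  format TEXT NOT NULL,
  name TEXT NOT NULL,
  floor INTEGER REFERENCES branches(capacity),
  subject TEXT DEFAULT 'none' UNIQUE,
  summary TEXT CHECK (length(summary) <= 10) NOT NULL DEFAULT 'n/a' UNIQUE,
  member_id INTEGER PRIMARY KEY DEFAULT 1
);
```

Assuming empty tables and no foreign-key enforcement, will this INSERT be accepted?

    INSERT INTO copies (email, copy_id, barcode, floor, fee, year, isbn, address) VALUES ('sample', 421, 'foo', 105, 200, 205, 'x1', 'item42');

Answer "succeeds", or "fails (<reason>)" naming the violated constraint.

NOT NULL columns: barcode is supplied; email is supplied; fee is supplied; floor is supplied.
CHECK constraints: 'sample' satisfies (length(email) <= 50); 421 satisfies (copy_id > 0); 105 satisfies (floor > 0.0); 'x1' satisfies (isbn <> '').
No constraint is violated.

succeeds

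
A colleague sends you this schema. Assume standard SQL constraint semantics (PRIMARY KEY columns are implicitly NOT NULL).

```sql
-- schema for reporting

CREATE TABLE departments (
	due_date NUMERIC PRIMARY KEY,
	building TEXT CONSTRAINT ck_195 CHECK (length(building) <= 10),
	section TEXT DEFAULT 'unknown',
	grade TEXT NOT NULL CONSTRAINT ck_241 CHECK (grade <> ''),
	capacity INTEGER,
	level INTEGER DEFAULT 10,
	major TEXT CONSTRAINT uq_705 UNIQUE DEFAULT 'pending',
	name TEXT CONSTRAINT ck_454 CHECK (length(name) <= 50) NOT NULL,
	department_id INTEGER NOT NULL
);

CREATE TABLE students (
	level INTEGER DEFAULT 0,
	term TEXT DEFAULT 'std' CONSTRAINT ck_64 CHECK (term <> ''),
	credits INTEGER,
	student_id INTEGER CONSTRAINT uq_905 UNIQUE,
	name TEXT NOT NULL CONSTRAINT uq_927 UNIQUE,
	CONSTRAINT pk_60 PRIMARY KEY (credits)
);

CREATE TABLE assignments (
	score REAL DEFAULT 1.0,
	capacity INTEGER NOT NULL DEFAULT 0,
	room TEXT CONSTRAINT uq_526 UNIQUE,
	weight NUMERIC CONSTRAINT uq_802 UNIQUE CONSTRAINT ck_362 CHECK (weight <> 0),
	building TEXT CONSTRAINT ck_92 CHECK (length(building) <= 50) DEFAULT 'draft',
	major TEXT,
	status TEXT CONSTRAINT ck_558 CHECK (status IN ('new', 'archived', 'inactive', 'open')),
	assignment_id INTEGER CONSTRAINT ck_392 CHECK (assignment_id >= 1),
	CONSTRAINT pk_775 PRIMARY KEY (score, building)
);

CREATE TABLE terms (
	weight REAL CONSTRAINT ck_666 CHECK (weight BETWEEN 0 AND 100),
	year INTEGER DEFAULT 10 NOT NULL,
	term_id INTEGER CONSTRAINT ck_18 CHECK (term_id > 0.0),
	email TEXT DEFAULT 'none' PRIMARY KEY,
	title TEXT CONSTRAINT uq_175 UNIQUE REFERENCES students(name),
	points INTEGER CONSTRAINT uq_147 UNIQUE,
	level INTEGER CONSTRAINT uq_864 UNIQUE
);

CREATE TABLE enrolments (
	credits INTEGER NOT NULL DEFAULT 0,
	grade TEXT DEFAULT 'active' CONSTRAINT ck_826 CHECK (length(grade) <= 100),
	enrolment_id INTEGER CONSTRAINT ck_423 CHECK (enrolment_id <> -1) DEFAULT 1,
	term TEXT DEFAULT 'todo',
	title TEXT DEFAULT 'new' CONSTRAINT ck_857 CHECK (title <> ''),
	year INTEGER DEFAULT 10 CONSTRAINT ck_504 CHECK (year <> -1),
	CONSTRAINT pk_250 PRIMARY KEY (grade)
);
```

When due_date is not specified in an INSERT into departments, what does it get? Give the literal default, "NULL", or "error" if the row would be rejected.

due_date has no DEFAULT clause.
Omitting it would insert NULL, but it is part of the PRIMARY KEY, so the INSERT fails.

error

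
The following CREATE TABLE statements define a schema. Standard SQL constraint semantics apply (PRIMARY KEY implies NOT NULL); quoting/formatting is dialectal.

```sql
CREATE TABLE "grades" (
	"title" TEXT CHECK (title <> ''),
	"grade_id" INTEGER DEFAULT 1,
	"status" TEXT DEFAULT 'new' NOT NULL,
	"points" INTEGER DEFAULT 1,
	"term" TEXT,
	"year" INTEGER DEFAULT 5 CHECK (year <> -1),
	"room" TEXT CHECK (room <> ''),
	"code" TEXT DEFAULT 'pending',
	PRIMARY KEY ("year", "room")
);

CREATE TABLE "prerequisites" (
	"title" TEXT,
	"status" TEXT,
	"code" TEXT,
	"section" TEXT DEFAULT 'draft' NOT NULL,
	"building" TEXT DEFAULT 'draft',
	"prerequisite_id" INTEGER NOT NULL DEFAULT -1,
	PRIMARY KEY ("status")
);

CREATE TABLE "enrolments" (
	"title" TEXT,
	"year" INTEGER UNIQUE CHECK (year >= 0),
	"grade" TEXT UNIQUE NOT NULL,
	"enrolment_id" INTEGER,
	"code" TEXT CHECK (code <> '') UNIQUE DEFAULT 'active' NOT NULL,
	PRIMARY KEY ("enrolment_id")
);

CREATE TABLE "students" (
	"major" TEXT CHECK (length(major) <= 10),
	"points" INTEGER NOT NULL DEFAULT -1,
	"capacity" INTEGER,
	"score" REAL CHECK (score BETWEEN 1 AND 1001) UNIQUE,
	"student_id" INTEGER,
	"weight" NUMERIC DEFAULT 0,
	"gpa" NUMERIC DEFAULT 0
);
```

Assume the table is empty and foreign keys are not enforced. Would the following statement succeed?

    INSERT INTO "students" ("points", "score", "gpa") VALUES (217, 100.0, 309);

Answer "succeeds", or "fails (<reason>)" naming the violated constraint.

succeeds

NOT NULL columns: points is supplied.
CHECK constraints: 100.0 satisfies (score BETWEEN 1 AND 1001).
No constraint is violated.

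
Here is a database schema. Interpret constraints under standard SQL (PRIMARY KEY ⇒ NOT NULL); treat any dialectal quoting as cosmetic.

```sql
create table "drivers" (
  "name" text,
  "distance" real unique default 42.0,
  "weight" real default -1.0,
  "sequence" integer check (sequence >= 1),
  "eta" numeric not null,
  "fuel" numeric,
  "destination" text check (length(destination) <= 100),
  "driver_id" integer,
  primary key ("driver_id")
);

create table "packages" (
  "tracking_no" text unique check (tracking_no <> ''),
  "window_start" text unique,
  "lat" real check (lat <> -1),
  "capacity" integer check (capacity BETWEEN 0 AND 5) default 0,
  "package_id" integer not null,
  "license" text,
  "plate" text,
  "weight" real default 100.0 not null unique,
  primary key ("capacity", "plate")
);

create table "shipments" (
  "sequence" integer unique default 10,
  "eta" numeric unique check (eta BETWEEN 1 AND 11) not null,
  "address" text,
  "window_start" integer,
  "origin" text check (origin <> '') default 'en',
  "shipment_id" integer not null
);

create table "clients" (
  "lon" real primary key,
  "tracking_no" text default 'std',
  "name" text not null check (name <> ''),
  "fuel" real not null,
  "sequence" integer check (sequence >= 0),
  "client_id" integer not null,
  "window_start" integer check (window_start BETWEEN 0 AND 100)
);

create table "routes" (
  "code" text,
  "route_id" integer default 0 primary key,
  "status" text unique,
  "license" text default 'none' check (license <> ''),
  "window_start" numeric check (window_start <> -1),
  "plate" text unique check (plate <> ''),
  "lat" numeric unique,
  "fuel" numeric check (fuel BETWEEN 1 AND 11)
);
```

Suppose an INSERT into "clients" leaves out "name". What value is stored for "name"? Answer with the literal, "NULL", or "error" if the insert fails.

name has no DEFAULT clause.
Omitting it would insert NULL, but it is declared NOT NULL, so the INSERT fails.

error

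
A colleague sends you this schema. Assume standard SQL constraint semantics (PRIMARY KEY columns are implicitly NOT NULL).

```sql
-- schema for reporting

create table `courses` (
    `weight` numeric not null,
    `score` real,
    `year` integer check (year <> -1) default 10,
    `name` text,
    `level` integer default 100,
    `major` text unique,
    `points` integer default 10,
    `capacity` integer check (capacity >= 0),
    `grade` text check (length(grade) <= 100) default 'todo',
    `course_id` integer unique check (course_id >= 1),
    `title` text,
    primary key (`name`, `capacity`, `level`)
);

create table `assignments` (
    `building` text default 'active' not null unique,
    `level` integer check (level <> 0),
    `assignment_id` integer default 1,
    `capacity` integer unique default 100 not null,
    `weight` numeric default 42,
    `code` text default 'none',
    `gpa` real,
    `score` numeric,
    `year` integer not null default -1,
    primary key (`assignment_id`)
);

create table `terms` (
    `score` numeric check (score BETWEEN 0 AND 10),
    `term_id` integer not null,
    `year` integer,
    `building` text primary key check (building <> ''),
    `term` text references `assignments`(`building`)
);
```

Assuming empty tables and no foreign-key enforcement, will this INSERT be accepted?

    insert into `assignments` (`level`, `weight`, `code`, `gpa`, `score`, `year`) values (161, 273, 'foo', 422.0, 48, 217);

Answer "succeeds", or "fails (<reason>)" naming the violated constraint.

NOT NULL columns: assignment_id defaults to 1; building defaults to 'active'; capacity defaults to 100; year is supplied.
CHECK constraints: 161 satisfies (level <> 0).
No constraint is violated.

succeeds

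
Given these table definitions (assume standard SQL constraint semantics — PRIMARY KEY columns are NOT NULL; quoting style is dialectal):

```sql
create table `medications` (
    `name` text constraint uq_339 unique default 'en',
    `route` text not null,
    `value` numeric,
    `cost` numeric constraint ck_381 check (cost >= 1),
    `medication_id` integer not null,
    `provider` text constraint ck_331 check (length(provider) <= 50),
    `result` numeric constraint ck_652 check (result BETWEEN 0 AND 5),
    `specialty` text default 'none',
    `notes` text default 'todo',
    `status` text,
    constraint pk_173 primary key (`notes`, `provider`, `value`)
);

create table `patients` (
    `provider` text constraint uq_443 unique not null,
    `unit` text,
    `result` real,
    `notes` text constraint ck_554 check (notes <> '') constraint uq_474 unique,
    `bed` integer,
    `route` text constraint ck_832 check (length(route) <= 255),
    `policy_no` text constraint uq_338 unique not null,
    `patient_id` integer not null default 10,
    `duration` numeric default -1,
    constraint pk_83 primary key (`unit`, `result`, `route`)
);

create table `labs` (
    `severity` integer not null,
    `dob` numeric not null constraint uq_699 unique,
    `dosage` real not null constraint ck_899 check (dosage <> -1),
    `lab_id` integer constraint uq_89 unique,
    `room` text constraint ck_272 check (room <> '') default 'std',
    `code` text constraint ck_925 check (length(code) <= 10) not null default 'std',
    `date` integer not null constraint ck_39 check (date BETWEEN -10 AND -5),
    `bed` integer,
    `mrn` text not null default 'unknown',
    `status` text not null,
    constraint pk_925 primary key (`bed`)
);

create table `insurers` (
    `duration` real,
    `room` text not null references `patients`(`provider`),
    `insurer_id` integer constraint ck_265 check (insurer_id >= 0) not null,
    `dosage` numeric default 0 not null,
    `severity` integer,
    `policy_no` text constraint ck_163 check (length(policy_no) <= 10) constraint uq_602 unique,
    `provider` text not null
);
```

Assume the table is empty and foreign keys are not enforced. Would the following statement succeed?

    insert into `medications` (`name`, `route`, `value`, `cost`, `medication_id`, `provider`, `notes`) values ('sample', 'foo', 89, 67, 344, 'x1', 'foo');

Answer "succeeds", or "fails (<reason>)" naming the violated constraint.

NOT NULL columns: medication_id is supplied; notes is supplied; provider is supplied; route is supplied; value is supplied.
CHECK constraints: 67 satisfies (cost >= 1); 'x1' satisfies (length(provider) <= 50).
No constraint is violated.

succeeds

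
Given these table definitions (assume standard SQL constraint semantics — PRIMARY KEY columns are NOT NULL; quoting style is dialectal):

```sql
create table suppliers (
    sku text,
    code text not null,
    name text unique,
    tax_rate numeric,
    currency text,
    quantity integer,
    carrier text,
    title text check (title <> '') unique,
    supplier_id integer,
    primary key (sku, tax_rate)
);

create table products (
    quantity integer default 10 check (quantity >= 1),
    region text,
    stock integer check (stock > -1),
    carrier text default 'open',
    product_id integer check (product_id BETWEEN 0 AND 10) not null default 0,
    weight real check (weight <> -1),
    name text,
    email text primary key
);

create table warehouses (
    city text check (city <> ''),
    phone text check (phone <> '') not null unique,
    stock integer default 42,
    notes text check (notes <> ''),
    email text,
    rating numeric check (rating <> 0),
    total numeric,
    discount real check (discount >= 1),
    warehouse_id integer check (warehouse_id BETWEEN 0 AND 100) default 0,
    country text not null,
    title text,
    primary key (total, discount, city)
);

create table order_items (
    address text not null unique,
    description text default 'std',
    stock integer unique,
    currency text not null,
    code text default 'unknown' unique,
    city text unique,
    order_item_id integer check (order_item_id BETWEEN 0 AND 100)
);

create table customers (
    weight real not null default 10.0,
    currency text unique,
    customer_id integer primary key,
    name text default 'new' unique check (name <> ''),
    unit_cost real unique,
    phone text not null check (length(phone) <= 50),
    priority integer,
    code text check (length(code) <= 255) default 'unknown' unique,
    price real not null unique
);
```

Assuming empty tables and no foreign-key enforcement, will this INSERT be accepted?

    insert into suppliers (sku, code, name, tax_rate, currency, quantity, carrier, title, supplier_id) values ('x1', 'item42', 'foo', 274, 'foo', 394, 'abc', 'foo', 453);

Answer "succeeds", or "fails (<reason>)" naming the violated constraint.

succeeds

NOT NULL columns: code is supplied; sku is supplied; tax_rate is supplied.
CHECK constraints: 'foo' satisfies (title <> '').
No constraint is violated.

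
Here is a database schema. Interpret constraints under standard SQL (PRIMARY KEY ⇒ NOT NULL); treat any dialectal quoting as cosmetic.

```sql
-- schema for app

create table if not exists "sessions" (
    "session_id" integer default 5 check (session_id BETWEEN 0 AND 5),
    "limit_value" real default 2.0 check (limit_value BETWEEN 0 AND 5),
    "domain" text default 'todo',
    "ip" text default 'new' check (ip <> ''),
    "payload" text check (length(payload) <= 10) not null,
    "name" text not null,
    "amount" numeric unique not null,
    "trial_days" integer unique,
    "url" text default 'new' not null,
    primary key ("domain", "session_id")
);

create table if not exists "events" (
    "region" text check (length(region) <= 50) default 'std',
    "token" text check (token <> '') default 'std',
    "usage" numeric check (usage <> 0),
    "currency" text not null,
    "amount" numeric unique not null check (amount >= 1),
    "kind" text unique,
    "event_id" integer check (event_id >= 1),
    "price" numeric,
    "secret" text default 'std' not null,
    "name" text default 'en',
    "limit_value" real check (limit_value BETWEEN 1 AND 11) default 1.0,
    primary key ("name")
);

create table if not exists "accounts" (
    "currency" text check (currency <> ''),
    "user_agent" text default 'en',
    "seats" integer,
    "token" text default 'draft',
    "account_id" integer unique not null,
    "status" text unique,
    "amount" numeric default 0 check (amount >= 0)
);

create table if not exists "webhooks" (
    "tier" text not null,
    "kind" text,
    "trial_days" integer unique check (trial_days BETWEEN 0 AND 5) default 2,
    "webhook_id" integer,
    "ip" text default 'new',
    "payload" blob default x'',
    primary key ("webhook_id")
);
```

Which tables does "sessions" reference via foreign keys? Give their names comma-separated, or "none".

none

No column in sessions has a REFERENCES clause.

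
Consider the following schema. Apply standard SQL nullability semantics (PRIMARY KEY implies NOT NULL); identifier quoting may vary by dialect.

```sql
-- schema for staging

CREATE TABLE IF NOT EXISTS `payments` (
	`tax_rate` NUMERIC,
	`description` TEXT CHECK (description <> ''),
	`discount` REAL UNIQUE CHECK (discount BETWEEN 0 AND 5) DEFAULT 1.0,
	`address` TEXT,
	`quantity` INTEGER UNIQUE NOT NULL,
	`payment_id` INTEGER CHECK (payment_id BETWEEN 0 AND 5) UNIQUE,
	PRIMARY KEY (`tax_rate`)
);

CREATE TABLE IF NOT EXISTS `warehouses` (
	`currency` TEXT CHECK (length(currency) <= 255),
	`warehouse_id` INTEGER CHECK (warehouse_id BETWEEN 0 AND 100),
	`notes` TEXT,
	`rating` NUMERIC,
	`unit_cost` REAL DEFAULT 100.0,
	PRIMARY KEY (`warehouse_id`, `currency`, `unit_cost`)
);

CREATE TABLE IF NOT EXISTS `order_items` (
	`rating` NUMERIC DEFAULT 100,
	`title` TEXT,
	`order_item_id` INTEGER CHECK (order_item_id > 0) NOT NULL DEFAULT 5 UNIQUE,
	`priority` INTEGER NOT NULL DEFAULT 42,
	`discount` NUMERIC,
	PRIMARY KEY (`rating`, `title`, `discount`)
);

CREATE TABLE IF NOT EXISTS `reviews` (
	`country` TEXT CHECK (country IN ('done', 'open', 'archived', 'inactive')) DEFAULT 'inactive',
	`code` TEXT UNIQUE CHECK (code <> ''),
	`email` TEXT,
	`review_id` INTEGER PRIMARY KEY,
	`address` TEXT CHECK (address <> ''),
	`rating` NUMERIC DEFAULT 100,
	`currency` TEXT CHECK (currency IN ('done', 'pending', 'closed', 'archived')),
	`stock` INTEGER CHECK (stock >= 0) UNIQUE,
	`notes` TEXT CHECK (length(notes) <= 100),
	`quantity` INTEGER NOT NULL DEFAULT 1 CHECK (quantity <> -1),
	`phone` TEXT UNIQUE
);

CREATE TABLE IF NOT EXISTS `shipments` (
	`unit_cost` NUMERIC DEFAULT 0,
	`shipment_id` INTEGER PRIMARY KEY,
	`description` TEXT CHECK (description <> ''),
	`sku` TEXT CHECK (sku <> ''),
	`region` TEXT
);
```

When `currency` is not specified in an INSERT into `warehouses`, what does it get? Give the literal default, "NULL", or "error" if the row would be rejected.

currency has no DEFAULT clause.
Omitting it would insert NULL, but it is part of the PRIMARY KEY, so the INSERT fails.

error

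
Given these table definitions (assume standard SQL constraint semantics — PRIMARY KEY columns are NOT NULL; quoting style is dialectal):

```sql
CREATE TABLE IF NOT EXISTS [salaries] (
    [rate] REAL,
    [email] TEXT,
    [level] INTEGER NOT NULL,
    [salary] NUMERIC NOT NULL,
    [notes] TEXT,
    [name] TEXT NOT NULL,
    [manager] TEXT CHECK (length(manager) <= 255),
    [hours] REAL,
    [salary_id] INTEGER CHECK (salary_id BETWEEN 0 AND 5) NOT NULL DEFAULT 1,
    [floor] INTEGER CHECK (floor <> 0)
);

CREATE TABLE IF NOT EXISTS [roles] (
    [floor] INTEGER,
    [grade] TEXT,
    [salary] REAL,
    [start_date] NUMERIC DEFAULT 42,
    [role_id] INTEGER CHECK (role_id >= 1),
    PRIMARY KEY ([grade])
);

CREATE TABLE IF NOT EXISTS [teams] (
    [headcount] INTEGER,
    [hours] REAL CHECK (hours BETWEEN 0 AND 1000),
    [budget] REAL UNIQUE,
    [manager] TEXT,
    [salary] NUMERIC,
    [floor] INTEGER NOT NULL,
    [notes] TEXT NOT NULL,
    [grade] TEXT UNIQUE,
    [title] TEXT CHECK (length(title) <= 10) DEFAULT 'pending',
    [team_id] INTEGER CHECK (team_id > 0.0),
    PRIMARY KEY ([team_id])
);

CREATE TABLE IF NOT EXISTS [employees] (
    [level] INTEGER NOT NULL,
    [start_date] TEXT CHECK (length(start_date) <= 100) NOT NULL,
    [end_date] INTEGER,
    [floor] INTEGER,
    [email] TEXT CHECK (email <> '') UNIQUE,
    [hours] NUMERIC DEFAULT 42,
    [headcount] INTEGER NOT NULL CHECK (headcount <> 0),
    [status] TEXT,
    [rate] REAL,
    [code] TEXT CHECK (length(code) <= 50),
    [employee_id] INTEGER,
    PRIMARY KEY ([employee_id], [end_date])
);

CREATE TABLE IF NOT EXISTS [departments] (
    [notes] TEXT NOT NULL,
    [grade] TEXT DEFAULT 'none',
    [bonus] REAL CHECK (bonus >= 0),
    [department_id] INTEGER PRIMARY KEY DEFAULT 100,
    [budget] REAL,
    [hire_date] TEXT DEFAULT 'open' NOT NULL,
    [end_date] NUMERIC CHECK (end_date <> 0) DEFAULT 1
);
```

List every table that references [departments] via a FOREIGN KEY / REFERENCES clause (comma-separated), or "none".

none

No REFERENCES clause anywhere in the schema names departments.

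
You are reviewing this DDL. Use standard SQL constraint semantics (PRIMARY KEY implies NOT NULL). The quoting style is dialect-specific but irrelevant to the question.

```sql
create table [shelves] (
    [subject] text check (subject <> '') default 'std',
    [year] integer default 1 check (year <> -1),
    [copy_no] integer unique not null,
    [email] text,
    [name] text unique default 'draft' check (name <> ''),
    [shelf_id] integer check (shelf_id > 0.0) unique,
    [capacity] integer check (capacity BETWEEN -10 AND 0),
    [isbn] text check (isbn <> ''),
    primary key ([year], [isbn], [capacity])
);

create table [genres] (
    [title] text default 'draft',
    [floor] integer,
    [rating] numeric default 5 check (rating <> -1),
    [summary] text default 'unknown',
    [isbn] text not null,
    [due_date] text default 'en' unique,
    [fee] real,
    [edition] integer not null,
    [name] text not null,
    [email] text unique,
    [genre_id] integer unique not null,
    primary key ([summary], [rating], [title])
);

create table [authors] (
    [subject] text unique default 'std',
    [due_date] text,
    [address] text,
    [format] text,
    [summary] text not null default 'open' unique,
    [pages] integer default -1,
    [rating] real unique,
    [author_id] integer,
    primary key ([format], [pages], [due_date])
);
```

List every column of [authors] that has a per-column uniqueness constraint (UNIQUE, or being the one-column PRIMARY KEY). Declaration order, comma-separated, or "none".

subject, summary, rating

- subject: declared UNIQUE → unique.
- due_date: part of a composite PRIMARY KEY — only the tuple is unique, not this column on its own.
- address: no UNIQUE or single-column PK constraint.
- format: part of a composite PRIMARY KEY — only the tuple is unique, not this column on its own.
- summary: declared UNIQUE → unique.
- pages: part of a composite PRIMARY KEY — only the tuple is unique, not this column on its own.
- rating: declared UNIQUE → unique.
- author_id: no UNIQUE or single-column PK constraint.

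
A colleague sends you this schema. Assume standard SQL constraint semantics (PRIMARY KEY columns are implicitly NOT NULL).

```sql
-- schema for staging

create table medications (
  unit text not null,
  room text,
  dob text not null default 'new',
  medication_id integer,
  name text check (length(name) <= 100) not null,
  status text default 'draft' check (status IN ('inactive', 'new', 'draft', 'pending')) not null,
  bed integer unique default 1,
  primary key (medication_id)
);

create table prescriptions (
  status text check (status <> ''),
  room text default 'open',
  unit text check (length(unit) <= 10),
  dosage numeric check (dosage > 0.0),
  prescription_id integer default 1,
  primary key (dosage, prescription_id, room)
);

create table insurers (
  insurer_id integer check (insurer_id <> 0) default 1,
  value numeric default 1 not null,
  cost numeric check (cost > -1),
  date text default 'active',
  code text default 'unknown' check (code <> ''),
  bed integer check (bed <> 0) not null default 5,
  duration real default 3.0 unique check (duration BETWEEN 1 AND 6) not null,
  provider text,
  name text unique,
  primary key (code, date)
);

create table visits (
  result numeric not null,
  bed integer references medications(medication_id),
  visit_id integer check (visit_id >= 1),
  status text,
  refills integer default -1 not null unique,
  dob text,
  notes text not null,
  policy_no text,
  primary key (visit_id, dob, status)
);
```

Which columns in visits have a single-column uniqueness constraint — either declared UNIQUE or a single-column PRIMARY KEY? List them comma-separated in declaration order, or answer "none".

refills

- result: no UNIQUE or single-column PK constraint.
- bed: no UNIQUE or single-column PK constraint.
- visit_id: part of a composite PRIMARY KEY — only the tuple is unique, not this column on its own.
- status: part of a composite PRIMARY KEY — only the tuple is unique, not this column on its own.
- refills: declared UNIQUE → unique.
- dob: part of a composite PRIMARY KEY — only the tuple is unique, not this column on its own.
- notes: no UNIQUE or single-column PK constraint.
- policy_no: no UNIQUE or single-column PK constraint.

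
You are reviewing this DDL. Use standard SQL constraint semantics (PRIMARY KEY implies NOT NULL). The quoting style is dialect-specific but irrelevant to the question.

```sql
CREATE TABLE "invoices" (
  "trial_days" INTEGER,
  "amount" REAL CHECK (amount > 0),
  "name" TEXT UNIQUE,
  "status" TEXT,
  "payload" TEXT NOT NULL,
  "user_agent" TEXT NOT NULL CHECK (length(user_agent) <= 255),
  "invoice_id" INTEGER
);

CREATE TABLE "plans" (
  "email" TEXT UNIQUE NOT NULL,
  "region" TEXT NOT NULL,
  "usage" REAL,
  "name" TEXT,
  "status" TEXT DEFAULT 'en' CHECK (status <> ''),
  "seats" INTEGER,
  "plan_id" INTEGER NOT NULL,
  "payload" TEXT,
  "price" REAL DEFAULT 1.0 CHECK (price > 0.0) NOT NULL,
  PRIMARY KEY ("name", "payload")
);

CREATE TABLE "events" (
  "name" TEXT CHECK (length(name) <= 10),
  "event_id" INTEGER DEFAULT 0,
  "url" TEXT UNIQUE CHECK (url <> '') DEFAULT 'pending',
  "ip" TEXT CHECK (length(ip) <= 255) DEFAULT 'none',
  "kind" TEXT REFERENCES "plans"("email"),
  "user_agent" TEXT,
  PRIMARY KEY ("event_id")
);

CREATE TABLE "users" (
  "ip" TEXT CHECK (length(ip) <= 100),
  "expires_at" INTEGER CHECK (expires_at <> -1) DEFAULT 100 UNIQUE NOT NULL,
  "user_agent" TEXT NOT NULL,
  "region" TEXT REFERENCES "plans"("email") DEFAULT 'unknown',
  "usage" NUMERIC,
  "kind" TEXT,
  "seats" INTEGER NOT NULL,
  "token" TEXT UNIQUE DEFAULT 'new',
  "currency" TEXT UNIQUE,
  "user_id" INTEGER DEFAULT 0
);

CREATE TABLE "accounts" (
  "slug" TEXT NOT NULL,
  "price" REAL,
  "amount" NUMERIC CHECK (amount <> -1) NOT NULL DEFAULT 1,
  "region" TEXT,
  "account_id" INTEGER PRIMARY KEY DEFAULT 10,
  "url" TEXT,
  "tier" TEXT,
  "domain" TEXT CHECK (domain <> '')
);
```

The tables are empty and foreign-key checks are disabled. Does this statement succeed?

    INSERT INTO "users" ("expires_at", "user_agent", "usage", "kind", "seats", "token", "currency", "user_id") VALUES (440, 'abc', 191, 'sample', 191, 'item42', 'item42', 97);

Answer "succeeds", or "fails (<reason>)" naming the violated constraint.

succeeds

NOT NULL columns: expires_at is supplied; seats is supplied; user_agent is supplied.
CHECK constraints: 440 satisfies (expires_at <> -1).
No constraint is violated.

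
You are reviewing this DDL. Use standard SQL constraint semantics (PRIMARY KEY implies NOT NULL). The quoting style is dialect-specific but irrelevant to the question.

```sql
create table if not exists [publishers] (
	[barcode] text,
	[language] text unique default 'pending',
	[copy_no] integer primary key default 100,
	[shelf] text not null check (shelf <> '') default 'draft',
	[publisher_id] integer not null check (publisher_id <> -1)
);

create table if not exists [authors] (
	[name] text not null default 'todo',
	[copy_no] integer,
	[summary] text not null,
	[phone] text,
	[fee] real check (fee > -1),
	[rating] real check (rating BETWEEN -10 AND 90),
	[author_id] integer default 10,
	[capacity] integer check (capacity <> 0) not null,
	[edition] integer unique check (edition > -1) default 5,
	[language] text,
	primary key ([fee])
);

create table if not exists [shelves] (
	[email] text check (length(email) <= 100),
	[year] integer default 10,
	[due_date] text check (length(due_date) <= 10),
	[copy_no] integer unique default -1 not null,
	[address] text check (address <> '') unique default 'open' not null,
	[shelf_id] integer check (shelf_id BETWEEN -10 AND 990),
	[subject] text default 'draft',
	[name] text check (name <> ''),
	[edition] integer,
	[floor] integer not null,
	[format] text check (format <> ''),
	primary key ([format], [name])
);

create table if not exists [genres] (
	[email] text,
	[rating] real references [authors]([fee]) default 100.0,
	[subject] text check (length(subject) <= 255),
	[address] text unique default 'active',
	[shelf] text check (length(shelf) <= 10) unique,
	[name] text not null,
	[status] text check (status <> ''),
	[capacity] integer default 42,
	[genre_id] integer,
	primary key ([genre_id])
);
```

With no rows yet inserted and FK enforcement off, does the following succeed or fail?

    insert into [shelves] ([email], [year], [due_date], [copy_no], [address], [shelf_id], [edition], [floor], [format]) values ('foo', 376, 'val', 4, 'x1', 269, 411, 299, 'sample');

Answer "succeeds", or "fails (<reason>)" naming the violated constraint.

name is omitted from the column list and has no DEFAULT, so it would receive NULL.
But name is part of the PRIMARY KEY (implied NOT NULL).

fails (NOT NULL on name)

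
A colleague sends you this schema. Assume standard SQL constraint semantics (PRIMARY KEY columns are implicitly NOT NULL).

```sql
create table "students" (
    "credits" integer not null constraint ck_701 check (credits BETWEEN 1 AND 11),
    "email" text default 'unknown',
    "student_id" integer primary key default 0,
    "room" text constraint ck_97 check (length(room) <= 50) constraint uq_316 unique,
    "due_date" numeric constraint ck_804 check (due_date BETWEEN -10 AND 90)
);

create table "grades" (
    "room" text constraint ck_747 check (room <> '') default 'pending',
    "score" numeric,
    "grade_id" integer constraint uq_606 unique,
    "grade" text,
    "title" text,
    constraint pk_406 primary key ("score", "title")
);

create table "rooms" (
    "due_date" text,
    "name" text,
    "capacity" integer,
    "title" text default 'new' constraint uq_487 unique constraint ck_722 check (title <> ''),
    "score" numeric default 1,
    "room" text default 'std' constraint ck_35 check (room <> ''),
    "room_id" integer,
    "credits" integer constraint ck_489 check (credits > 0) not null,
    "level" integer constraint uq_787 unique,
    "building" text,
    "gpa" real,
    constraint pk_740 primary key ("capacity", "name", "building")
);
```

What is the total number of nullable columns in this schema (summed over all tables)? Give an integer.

13

students: 3 nullable (email, room, due_date — PK (student_id) and explicit NOT NULL columns excluded).
grades: 3 nullable (room, grade_id, grade — PK (score, title) and explicit NOT NULL columns excluded).
rooms: 7 nullable (due_date, title, score, room, room_id, level, gpa — PK (capacity, name, building) and explicit NOT NULL columns excluded).
Total: 3 + 3 + 7 = 13.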